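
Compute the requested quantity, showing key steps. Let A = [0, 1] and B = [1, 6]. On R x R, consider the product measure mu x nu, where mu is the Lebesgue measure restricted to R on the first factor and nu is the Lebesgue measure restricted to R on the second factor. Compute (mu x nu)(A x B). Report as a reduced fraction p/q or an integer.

For a measurable rectangle A x B, the product measure satisfies
  (mu x nu)(A x B) = mu(A) * nu(B).
  mu(A) = 1.
  nu(B) = 5.
  (mu x nu)(A x B) = 1 * 5 = 5.

5


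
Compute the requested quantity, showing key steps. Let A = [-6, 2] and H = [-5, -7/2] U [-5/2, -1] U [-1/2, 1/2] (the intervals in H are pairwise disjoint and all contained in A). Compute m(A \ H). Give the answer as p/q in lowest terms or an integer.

The ambient interval has length m(A) = 2 - (-6) = 8.
Since the holes are disjoint and sit inside A, by finite additivity
  m(H) = sum_i (b_i - a_i), and m(A \ H) = m(A) - m(H).
Computing the hole measures:
  m(H_1) = -7/2 - (-5) = 3/2.
  m(H_2) = -1 - (-5/2) = 3/2.
  m(H_3) = 1/2 - (-1/2) = 1.
Summed: m(H) = 3/2 + 3/2 + 1 = 4.
So m(A \ H) = 8 - 4 = 4.

4


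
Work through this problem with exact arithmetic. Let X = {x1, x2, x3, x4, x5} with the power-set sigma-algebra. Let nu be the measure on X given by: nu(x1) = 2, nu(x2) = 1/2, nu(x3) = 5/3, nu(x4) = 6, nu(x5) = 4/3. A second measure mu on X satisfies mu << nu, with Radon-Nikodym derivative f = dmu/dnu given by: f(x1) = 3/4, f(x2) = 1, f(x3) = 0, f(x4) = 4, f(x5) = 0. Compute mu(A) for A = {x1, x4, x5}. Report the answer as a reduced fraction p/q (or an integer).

By the defining property of the Radon-Nikodym derivative, for every measurable set A,
  mu(A) = integral_A f dnu.
Since nu is a discrete measure concentrated on the atoms of X, the integral over A reduces to the sum
  mu(A) = sum_{x in A} f(x) * nu({x}).
Computing each term:
  x1: f(x1) * nu(x1) = 3/4 * 2 = 3/2.
  x4: f(x4) * nu(x4) = 4 * 6 = 24.
  x5: f(x5) * nu(x5) = 0 * 4/3 = 0.
Summing: mu(A) = 3/2 + 24 + 0 = 51/2.

51/2


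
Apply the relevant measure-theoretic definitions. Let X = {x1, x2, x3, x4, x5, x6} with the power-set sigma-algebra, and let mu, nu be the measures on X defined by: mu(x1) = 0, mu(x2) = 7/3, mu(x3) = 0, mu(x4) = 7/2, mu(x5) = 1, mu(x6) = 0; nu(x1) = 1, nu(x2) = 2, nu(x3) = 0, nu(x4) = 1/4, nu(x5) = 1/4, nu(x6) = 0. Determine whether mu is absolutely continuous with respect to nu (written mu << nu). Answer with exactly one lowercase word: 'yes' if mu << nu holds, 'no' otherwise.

mu << nu means: every nu-null measurable set is also mu-null; equivalently, for every atom x, if nu({x}) = 0 then mu({x}) = 0.
Checking each atom:
  x1: nu = 1 > 0 -> no constraint.
  x2: nu = 2 > 0 -> no constraint.
  x3: nu = 0, mu = 0 -> consistent with mu << nu.
  x4: nu = 1/4 > 0 -> no constraint.
  x5: nu = 1/4 > 0 -> no constraint.
  x6: nu = 0, mu = 0 -> consistent with mu << nu.
No atom violates the condition. Therefore mu << nu.

yes


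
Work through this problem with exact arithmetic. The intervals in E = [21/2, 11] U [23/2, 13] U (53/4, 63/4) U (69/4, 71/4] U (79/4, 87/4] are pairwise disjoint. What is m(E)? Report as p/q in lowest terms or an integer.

For pairwise disjoint intervals, m(union_i I_i) = sum_i m(I_i),
and m is invariant under swapping open/closed endpoints (single points have measure 0).
So m(E) = sum_i (b_i - a_i).
  I_1 has length 11 - 21/2 = 1/2.
  I_2 has length 13 - 23/2 = 3/2.
  I_3 has length 63/4 - 53/4 = 5/2.
  I_4 has length 71/4 - 69/4 = 1/2.
  I_5 has length 87/4 - 79/4 = 2.
Summing:
  m(E) = 1/2 + 3/2 + 5/2 + 1/2 + 2 = 7.

7


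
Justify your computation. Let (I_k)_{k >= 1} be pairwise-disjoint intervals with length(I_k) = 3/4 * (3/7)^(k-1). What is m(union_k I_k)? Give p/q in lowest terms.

By countable additivity of the Lebesgue measure on pairwise disjoint measurable sets,
  m(union_{k >= 1} I_k) = sum_{k >= 1} m(I_k) = sum_{k >= 1} a * r^(k-1),
  with a = 3/4 and r = 3/7.
Since 0 < r = 3/7 < 1, the geometric series converges:
  sum_{k >= 1} a * r^(k-1) = a / (1 - r).
  = 3/4 / (1 - 3/7)
  = 3/4 / (4/7)
  = 21/16.

21/16


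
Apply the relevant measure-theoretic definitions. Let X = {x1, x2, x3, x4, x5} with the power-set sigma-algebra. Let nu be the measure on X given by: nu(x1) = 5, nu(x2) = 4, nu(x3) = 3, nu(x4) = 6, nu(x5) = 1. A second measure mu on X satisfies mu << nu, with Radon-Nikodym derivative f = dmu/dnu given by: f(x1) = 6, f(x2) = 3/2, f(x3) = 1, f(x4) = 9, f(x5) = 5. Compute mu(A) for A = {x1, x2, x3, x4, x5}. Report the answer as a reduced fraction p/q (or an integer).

By the defining property of the Radon-Nikodym derivative, for every measurable set A,
  mu(A) = integral_A f dnu.
Since nu is a discrete measure concentrated on the atoms of X, the integral over A reduces to the sum
  mu(A) = sum_{x in A} f(x) * nu({x}).
Computing each term:
  x1: f(x1) * nu(x1) = 6 * 5 = 30.
  x2: f(x2) * nu(x2) = 3/2 * 4 = 6.
  x3: f(x3) * nu(x3) = 1 * 3 = 3.
  x4: f(x4) * nu(x4) = 9 * 6 = 54.
  x5: f(x5) * nu(x5) = 5 * 1 = 5.
Summing: mu(A) = 30 + 6 + 3 + 54 + 5 = 98.

98


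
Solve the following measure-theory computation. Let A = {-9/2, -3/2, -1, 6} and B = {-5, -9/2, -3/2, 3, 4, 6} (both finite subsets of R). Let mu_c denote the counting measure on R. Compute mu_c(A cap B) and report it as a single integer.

Counting measure on a finite set equals cardinality. mu_c(A cap B) = |A cap B| (elements appearing in both).
Enumerating the elements of A that also lie in B gives 3 element(s).
So mu_c(A cap B) = 3.

3


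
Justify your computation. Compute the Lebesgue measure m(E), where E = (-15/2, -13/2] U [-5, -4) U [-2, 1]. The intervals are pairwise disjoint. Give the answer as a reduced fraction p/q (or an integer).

For pairwise disjoint intervals, m(union_i I_i) = sum_i m(I_i),
and m is invariant under swapping open/closed endpoints (single points have measure 0).
So m(E) = sum_i (b_i - a_i).
  I_1 has length -13/2 - (-15/2) = 1.
  I_2 has length -4 - (-5) = 1.
  I_3 has length 1 - (-2) = 3.
Summing:
  m(E) = 1 + 1 + 3 = 5.

5


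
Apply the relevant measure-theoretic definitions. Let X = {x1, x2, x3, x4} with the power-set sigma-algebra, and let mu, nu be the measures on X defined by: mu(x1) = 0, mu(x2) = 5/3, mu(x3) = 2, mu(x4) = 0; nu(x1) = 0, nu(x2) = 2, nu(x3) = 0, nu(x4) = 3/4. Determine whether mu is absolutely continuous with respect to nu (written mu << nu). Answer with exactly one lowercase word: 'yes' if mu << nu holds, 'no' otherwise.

mu << nu means: every nu-null measurable set is also mu-null; equivalently, for every atom x, if nu({x}) = 0 then mu({x}) = 0.
Checking each atom:
  x1: nu = 0, mu = 0 -> consistent with mu << nu.
  x2: nu = 2 > 0 -> no constraint.
  x3: nu = 0, mu = 2 > 0 -> violates mu << nu.
  x4: nu = 3/4 > 0 -> no constraint.
The atom(s) x3 violate the condition (nu = 0 but mu > 0). Therefore mu is NOT absolutely continuous w.r.t. nu.

no


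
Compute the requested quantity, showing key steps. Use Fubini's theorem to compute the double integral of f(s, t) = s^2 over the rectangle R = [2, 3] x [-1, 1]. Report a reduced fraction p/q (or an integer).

f(s, t) is a tensor product of a function of s and a function of t, and both factors are bounded continuous (hence Lebesgue integrable) on the rectangle, so Fubini's theorem applies:
  integral_R f d(m x m) = (integral_a1^b1 s^2 ds) * (integral_a2^b2 1 dt).
Inner integral in s: integral_{2}^{3} s^2 ds = (3^3 - 2^3)/3
  = 19/3.
Inner integral in t: integral_{-1}^{1} 1 dt = (1^1 - (-1)^1)/1
  = 2.
Product: (19/3) * (2) = 38/3.

38/3


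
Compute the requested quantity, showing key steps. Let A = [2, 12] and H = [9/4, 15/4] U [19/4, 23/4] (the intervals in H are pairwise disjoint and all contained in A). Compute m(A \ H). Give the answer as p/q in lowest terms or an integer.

The ambient interval has length m(A) = 12 - 2 = 10.
Since the holes are disjoint and sit inside A, by finite additivity
  m(H) = sum_i (b_i - a_i), and m(A \ H) = m(A) - m(H).
Computing the hole measures:
  m(H_1) = 15/4 - 9/4 = 3/2.
  m(H_2) = 23/4 - 19/4 = 1.
Summed: m(H) = 3/2 + 1 = 5/2.
So m(A \ H) = 10 - 5/2 = 15/2.

15/2


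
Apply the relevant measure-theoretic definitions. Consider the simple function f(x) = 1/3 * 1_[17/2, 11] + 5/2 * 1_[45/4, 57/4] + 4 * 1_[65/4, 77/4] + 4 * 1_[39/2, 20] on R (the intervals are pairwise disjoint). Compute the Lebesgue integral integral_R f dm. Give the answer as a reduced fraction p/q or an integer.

For a simple function f = sum_i c_i * 1_{A_i} with disjoint A_i,
  integral f dm = sum_i c_i * m(A_i).
Lengths of the A_i:
  m(A_1) = 11 - 17/2 = 5/2.
  m(A_2) = 57/4 - 45/4 = 3.
  m(A_3) = 77/4 - 65/4 = 3.
  m(A_4) = 20 - 39/2 = 1/2.
Contributions c_i * m(A_i):
  (1/3) * (5/2) = 5/6.
  (5/2) * (3) = 15/2.
  (4) * (3) = 12.
  (4) * (1/2) = 2.
Total: 5/6 + 15/2 + 12 + 2 = 67/3.

67/3


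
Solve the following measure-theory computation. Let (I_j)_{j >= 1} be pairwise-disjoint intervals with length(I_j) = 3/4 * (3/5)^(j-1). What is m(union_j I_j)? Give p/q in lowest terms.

By countable additivity of the Lebesgue measure on pairwise disjoint measurable sets,
  m(union_{j >= 1} I_j) = sum_{j >= 1} m(I_j) = sum_{j >= 1} a * r^(j-1),
  with a = 3/4 and r = 3/5.
Since 0 < r = 3/5 < 1, the geometric series converges:
  sum_{j >= 1} a * r^(j-1) = a / (1 - r).
  = 3/4 / (1 - 3/5)
  = 3/4 / (2/5)
  = 15/8.

15/8


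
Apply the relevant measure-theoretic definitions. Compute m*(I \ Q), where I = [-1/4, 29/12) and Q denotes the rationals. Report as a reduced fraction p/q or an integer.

The interval I = [-1/4, 29/12) has m(I) = 29/12 - (-1/4) = 8/3 (endpoints are measure-zero, so open/closed/half-open agree). Write I = (I cap Q) u (I \ Q). The rationals in I are countable, so m*(I cap Q) = 0 (cover each rational by intervals whose total length is arbitrarily small). By countable subadditivity m*(I) <= m*(I cap Q) + m*(I \ Q), hence m*(I \ Q) >= m(I) = 8/3. The reverse inequality m*(I \ Q) <= m*(I) = 8/3 is trivial since (I \ Q) is a subset of I. Therefore m*(I \ Q) = 8/3.

8/3


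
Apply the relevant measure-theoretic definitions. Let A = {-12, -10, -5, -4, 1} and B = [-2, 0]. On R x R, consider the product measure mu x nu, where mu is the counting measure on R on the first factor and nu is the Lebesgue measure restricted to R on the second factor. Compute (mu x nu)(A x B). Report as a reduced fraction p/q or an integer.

For a measurable rectangle A x B, the product measure satisfies
  (mu x nu)(A x B) = mu(A) * nu(B).
  mu(A) = 5.
  nu(B) = 2.
  (mu x nu)(A x B) = 5 * 2 = 10.

10


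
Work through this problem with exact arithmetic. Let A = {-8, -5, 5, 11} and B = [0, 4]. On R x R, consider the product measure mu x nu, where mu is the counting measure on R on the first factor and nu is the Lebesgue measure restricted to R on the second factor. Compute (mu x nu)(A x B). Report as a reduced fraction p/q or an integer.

For a measurable rectangle A x B, the product measure satisfies
  (mu x nu)(A x B) = mu(A) * nu(B).
  mu(A) = 4.
  nu(B) = 4.
  (mu x nu)(A x B) = 4 * 4 = 16.

16


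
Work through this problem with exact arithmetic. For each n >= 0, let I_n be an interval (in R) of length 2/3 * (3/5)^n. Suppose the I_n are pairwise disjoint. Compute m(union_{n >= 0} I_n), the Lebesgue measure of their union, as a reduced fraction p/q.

By countable additivity of the Lebesgue measure on pairwise disjoint measurable sets,
  m(union_{n >= 0} I_n) = sum_{n >= 0} m(I_n) = sum_{n >= 0} a * r^n,
  with a = 2/3 and r = 3/5.
Since 0 < r = 3/5 < 1, the geometric series converges:
  sum_{n >= 0} a * r^n = a / (1 - r).
  = 2/3 / (1 - 3/5)
  = 2/3 / (2/5)
  = 5/3.

5/3


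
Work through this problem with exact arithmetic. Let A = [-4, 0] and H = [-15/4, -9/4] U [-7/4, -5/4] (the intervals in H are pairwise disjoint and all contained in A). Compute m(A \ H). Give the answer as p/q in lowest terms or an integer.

The ambient interval has length m(A) = 0 - (-4) = 4.
Since the holes are disjoint and sit inside A, by finite additivity
  m(H) = sum_i (b_i - a_i), and m(A \ H) = m(A) - m(H).
Computing the hole measures:
  m(H_1) = -9/4 - (-15/4) = 3/2.
  m(H_2) = -5/4 - (-7/4) = 1/2.
Summed: m(H) = 3/2 + 1/2 = 2.
So m(A \ H) = 4 - 2 = 2.

2


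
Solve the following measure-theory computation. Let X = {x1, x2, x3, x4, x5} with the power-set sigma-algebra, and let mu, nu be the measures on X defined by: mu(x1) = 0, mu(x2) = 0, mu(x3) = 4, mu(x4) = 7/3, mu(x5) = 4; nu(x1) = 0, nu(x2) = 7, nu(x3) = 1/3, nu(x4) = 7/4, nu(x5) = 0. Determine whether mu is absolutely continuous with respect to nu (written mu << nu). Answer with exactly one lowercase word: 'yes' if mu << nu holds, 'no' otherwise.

mu << nu means: every nu-null measurable set is also mu-null; equivalently, for every atom x, if nu({x}) = 0 then mu({x}) = 0.
Checking each atom:
  x1: nu = 0, mu = 0 -> consistent with mu << nu.
  x2: nu = 7 > 0 -> no constraint.
  x3: nu = 1/3 > 0 -> no constraint.
  x4: nu = 7/4 > 0 -> no constraint.
  x5: nu = 0, mu = 4 > 0 -> violates mu << nu.
The atom(s) x5 violate the condition (nu = 0 but mu > 0). Therefore mu is NOT absolutely continuous w.r.t. nu.

no


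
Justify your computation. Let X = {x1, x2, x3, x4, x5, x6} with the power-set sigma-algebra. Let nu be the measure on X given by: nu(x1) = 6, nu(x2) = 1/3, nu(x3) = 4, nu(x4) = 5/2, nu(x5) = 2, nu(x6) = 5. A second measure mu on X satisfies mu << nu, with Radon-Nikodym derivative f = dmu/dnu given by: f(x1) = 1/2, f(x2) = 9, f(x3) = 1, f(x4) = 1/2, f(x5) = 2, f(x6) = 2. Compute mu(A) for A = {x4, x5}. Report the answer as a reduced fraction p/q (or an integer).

By the defining property of the Radon-Nikodym derivative, for every measurable set A,
  mu(A) = integral_A f dnu.
Since nu is a discrete measure concentrated on the atoms of X, the integral over A reduces to the sum
  mu(A) = sum_{x in A} f(x) * nu({x}).
Computing each term:
  x4: f(x4) * nu(x4) = 1/2 * 5/2 = 5/4.
  x5: f(x5) * nu(x5) = 2 * 2 = 4.
Summing: mu(A) = 5/4 + 4 = 21/4.

21/4


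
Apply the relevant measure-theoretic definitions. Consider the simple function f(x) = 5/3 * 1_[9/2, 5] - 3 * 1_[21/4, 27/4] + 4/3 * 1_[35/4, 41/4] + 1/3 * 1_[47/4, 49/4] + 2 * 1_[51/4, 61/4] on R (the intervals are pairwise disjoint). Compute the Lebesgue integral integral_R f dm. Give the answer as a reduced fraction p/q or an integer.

For a simple function f = sum_i c_i * 1_{A_i} with disjoint A_i,
  integral f dm = sum_i c_i * m(A_i).
Lengths of the A_i:
  m(A_1) = 5 - 9/2 = 1/2.
  m(A_2) = 27/4 - 21/4 = 3/2.
  m(A_3) = 41/4 - 35/4 = 3/2.
  m(A_4) = 49/4 - 47/4 = 1/2.
  m(A_5) = 61/4 - 51/4 = 5/2.
Contributions c_i * m(A_i):
  (5/3) * (1/2) = 5/6.
  (-3) * (3/2) = -9/2.
  (4/3) * (3/2) = 2.
  (1/3) * (1/2) = 1/6.
  (2) * (5/2) = 5.
Total: 5/6 - 9/2 + 2 + 1/6 + 5 = 7/2.

7/2


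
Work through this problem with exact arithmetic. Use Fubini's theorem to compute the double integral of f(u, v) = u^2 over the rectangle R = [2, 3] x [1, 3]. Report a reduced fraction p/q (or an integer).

f(u, v) is a tensor product of a function of u and a function of v, and both factors are bounded continuous (hence Lebesgue integrable) on the rectangle, so Fubini's theorem applies:
  integral_R f d(m x m) = (integral_a1^b1 u^2 du) * (integral_a2^b2 1 dv).
Inner integral in u: integral_{2}^{3} u^2 du = (3^3 - 2^3)/3
  = 19/3.
Inner integral in v: integral_{1}^{3} 1 dv = (3^1 - 1^1)/1
  = 2.
Product: (19/3) * (2) = 38/3.

38/3


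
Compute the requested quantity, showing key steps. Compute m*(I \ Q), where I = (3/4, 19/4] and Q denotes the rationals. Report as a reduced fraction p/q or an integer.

The interval I = (3/4, 19/4] has m(I) = 19/4 - 3/4 = 4 (endpoints are measure-zero, so open/closed/half-open agree). Write I = (I cap Q) u (I \ Q). The rationals in I are countable, so m*(I cap Q) = 0 (cover each rational by intervals whose total length is arbitrarily small). By countable subadditivity m*(I) <= m*(I cap Q) + m*(I \ Q), hence m*(I \ Q) >= m(I) = 4. The reverse inequality m*(I \ Q) <= m*(I) = 4 is trivial since (I \ Q) is a subset of I. Therefore m*(I \ Q) = 4.

4


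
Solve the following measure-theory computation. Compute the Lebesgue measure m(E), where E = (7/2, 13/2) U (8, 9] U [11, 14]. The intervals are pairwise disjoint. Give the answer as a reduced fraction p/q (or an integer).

For pairwise disjoint intervals, m(union_i I_i) = sum_i m(I_i),
and m is invariant under swapping open/closed endpoints (single points have measure 0).
So m(E) = sum_i (b_i - a_i).
  I_1 has length 13/2 - 7/2 = 3.
  I_2 has length 9 - 8 = 1.
  I_3 has length 14 - 11 = 3.
Summing:
  m(E) = 3 + 1 + 3 = 7.

7


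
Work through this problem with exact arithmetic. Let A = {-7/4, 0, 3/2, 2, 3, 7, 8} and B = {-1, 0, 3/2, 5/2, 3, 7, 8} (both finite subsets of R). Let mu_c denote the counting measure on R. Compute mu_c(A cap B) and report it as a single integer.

Counting measure on a finite set equals cardinality. mu_c(A cap B) = |A cap B| (elements appearing in both).
Enumerating the elements of A that also lie in B gives 5 element(s).
So mu_c(A cap B) = 5.

5


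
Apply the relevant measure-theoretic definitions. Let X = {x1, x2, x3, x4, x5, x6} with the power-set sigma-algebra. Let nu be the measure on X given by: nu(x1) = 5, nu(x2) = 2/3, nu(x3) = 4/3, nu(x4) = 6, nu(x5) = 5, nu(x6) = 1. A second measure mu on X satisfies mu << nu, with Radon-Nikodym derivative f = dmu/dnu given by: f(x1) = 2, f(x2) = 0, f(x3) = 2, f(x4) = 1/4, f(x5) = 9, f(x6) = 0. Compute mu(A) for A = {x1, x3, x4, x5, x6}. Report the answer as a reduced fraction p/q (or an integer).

By the defining property of the Radon-Nikodym derivative, for every measurable set A,
  mu(A) = integral_A f dnu.
Since nu is a discrete measure concentrated on the atoms of X, the integral over A reduces to the sum
  mu(A) = sum_{x in A} f(x) * nu({x}).
Computing each term:
  x1: f(x1) * nu(x1) = 2 * 5 = 10.
  x3: f(x3) * nu(x3) = 2 * 4/3 = 8/3.
  x4: f(x4) * nu(x4) = 1/4 * 6 = 3/2.
  x5: f(x5) * nu(x5) = 9 * 5 = 45.
  x6: f(x6) * nu(x6) = 0 * 1 = 0.
Summing: mu(A) = 10 + 8/3 + 3/2 + 45 + 0 = 355/6.

355/6


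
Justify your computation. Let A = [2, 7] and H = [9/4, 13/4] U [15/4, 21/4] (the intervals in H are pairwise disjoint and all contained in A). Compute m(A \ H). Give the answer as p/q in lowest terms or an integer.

The ambient interval has length m(A) = 7 - 2 = 5.
Since the holes are disjoint and sit inside A, by finite additivity
  m(H) = sum_i (b_i - a_i), and m(A \ H) = m(A) - m(H).
Computing the hole measures:
  m(H_1) = 13/4 - 9/4 = 1.
  m(H_2) = 21/4 - 15/4 = 3/2.
Summed: m(H) = 1 + 3/2 = 5/2.
So m(A \ H) = 5 - 5/2 = 5/2.

5/2


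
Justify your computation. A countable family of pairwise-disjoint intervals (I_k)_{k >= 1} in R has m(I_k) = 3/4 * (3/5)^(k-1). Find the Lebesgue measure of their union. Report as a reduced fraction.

By countable additivity of the Lebesgue measure on pairwise disjoint measurable sets,
  m(union_{k >= 1} I_k) = sum_{k >= 1} m(I_k) = sum_{k >= 1} a * r^(k-1),
  with a = 3/4 and r = 3/5.
Since 0 < r = 3/5 < 1, the geometric series converges:
  sum_{k >= 1} a * r^(k-1) = a / (1 - r).
  = 3/4 / (1 - 3/5)
  = 3/4 / (2/5)
  = 15/8.

15/8


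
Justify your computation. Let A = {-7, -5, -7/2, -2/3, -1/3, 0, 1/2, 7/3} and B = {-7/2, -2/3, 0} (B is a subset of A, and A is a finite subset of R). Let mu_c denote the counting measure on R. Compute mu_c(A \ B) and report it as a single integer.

Counting measure assigns mu_c(E) = |E| (number of elements) when E is finite. For B subset A, A \ B is the set of elements of A not in B, so |A \ B| = |A| - |B|.
|A| = 8, |B| = 3, so mu_c(A \ B) = 8 - 3 = 5.

5


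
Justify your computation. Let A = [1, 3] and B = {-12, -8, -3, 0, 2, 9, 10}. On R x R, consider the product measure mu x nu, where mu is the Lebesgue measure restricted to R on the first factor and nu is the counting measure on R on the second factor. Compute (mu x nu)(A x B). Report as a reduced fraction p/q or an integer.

For a measurable rectangle A x B, the product measure satisfies
  (mu x nu)(A x B) = mu(A) * nu(B).
  mu(A) = 2.
  nu(B) = 7.
  (mu x nu)(A x B) = 2 * 7 = 14.

14


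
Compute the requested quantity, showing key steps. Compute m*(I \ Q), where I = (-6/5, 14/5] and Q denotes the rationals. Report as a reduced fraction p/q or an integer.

The interval I = (-6/5, 14/5] has m(I) = 14/5 - (-6/5) = 4 (endpoints are measure-zero, so open/closed/half-open agree). Write I = (I cap Q) u (I \ Q). The rationals in I are countable, so m*(I cap Q) = 0 (cover each rational by intervals whose total length is arbitrarily small). By countable subadditivity m*(I) <= m*(I cap Q) + m*(I \ Q), hence m*(I \ Q) >= m(I) = 4. The reverse inequality m*(I \ Q) <= m*(I) = 4 is trivial since (I \ Q) is a subset of I. Therefore m*(I \ Q) = 4.

4


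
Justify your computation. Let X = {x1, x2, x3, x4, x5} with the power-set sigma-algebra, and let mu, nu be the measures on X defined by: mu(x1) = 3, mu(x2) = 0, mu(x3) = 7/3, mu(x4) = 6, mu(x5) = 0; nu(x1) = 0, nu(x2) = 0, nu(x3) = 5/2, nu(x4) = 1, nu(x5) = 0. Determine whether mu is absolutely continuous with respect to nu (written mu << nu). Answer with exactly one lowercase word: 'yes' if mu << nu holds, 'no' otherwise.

mu << nu means: every nu-null measurable set is also mu-null; equivalently, for every atom x, if nu({x}) = 0 then mu({x}) = 0.
Checking each atom:
  x1: nu = 0, mu = 3 > 0 -> violates mu << nu.
  x2: nu = 0, mu = 0 -> consistent with mu << nu.
  x3: nu = 5/2 > 0 -> no constraint.
  x4: nu = 1 > 0 -> no constraint.
  x5: nu = 0, mu = 0 -> consistent with mu << nu.
The atom(s) x1 violate the condition (nu = 0 but mu > 0). Therefore mu is NOT absolutely continuous w.r.t. nu.

no


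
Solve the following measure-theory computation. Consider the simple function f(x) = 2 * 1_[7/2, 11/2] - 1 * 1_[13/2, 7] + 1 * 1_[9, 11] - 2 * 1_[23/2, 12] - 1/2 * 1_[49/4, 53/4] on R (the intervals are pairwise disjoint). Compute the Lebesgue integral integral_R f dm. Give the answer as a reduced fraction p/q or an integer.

For a simple function f = sum_i c_i * 1_{A_i} with disjoint A_i,
  integral f dm = sum_i c_i * m(A_i).
Lengths of the A_i:
  m(A_1) = 11/2 - 7/2 = 2.
  m(A_2) = 7 - 13/2 = 1/2.
  m(A_3) = 11 - 9 = 2.
  m(A_4) = 12 - 23/2 = 1/2.
  m(A_5) = 53/4 - 49/4 = 1.
Contributions c_i * m(A_i):
  (2) * (2) = 4.
  (-1) * (1/2) = -1/2.
  (1) * (2) = 2.
  (-2) * (1/2) = -1.
  (-1/2) * (1) = -1/2.
Total: 4 - 1/2 + 2 - 1 - 1/2 = 4.

4


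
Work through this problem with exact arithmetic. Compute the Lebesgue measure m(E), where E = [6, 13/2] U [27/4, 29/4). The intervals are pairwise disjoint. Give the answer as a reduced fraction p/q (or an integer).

For pairwise disjoint intervals, m(union_i I_i) = sum_i m(I_i),
and m is invariant under swapping open/closed endpoints (single points have measure 0).
So m(E) = sum_i (b_i - a_i).
  I_1 has length 13/2 - 6 = 1/2.
  I_2 has length 29/4 - 27/4 = 1/2.
Summing:
  m(E) = 1/2 + 1/2 = 1.

1


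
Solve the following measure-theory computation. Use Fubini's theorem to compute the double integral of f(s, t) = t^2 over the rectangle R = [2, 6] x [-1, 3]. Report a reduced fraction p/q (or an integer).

f(s, t) is a tensor product of a function of s and a function of t, and both factors are bounded continuous (hence Lebesgue integrable) on the rectangle, so Fubini's theorem applies:
  integral_R f d(m x m) = (integral_a1^b1 1 ds) * (integral_a2^b2 t^2 dt).
Inner integral in s: integral_{2}^{6} 1 ds = (6^1 - 2^1)/1
  = 4.
Inner integral in t: integral_{-1}^{3} t^2 dt = (3^3 - (-1)^3)/3
  = 28/3.
Product: (4) * (28/3) = 112/3.

112/3


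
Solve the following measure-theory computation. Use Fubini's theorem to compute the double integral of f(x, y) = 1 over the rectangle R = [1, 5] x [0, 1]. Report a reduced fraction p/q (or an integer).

f(x, y) is a tensor product of a function of x and a function of y, and both factors are bounded continuous (hence Lebesgue integrable) on the rectangle, so Fubini's theorem applies:
  integral_R f d(m x m) = (integral_a1^b1 1 dx) * (integral_a2^b2 1 dy).
Inner integral in x: integral_{1}^{5} 1 dx = (5^1 - 1^1)/1
  = 4.
Inner integral in y: integral_{0}^{1} 1 dy = (1^1 - 0^1)/1
  = 1.
Product: (4) * (1) = 4.

4


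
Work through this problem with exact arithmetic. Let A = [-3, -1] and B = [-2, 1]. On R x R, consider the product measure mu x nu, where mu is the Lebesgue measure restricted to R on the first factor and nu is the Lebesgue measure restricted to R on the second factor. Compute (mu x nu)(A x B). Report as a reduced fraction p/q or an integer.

For a measurable rectangle A x B, the product measure satisfies
  (mu x nu)(A x B) = mu(A) * nu(B).
  mu(A) = 2.
  nu(B) = 3.
  (mu x nu)(A x B) = 2 * 3 = 6.

6


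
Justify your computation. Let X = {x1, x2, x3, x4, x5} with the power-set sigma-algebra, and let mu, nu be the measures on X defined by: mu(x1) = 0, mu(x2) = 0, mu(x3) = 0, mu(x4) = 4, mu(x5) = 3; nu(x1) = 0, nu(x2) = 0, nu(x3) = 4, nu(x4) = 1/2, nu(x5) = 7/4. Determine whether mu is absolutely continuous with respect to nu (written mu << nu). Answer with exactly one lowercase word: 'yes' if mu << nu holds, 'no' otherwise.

mu << nu means: every nu-null measurable set is also mu-null; equivalently, for every atom x, if nu({x}) = 0 then mu({x}) = 0.
Checking each atom:
  x1: nu = 0, mu = 0 -> consistent with mu << nu.
  x2: nu = 0, mu = 0 -> consistent with mu << nu.
  x3: nu = 4 > 0 -> no constraint.
  x4: nu = 1/2 > 0 -> no constraint.
  x5: nu = 7/4 > 0 -> no constraint.
No atom violates the condition. Therefore mu << nu.

yes


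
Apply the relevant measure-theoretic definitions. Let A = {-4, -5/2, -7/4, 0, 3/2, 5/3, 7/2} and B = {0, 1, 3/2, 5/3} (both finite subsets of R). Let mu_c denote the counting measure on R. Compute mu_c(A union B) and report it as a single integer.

Counting measure on a finite set equals cardinality. By inclusion-exclusion, |A union B| = |A| + |B| - |A cap B|.
|A| = 7, |B| = 4, |A cap B| = 3.
So mu_c(A union B) = 7 + 4 - 3 = 8.

8


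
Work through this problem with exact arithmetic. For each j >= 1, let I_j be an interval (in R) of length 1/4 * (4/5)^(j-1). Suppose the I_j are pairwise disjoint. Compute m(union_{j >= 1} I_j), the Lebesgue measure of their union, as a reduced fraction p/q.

By countable additivity of the Lebesgue measure on pairwise disjoint measurable sets,
  m(union_{j >= 1} I_j) = sum_{j >= 1} m(I_j) = sum_{j >= 1} a * r^(j-1),
  with a = 1/4 and r = 4/5.
Since 0 < r = 4/5 < 1, the geometric series converges:
  sum_{j >= 1} a * r^(j-1) = a / (1 - r).
  = 1/4 / (1 - 4/5)
  = 1/4 / (1/5)
  = 5/4.

5/4


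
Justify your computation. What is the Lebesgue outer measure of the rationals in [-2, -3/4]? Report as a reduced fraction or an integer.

The set Q cap [-2, -3/4] is countable (a subset of the countable set Q). Lebesgue outer measure of any countable set is 0: each singleton {q} has m*({q}) = 0, and by countable subadditivity m*(union_k {q_k}) <= sum_k m*({q_k}) = sum_k 0 = 0. The reverse inequality m*(E) >= 0 is automatic. So m*(Q cap [-2, -3/4]) = 0.

0


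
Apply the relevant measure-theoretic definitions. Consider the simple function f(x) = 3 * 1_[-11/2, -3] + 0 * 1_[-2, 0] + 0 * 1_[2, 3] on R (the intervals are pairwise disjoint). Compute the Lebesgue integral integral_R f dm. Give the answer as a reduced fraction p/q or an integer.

For a simple function f = sum_i c_i * 1_{A_i} with disjoint A_i,
  integral f dm = sum_i c_i * m(A_i).
Lengths of the A_i:
  m(A_1) = -3 - (-11/2) = 5/2.
  m(A_2) = 0 - (-2) = 2.
  m(A_3) = 3 - 2 = 1.
Contributions c_i * m(A_i):
  (3) * (5/2) = 15/2.
  (0) * (2) = 0.
  (0) * (1) = 0.
Total: 15/2 + 0 + 0 = 15/2.

15/2


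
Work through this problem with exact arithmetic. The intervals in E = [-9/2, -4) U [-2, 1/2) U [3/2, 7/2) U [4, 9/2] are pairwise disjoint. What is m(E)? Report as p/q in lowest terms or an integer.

For pairwise disjoint intervals, m(union_i I_i) = sum_i m(I_i),
and m is invariant under swapping open/closed endpoints (single points have measure 0).
So m(E) = sum_i (b_i - a_i).
  I_1 has length -4 - (-9/2) = 1/2.
  I_2 has length 1/2 - (-2) = 5/2.
  I_3 has length 7/2 - 3/2 = 2.
  I_4 has length 9/2 - 4 = 1/2.
Summing:
  m(E) = 1/2 + 5/2 + 2 + 1/2 = 11/2.

11/2


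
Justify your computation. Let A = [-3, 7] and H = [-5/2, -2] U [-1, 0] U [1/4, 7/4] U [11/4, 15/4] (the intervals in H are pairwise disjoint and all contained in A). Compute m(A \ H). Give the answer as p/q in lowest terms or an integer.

The ambient interval has length m(A) = 7 - (-3) = 10.
Since the holes are disjoint and sit inside A, by finite additivity
  m(H) = sum_i (b_i - a_i), and m(A \ H) = m(A) - m(H).
Computing the hole measures:
  m(H_1) = -2 - (-5/2) = 1/2.
  m(H_2) = 0 - (-1) = 1.
  m(H_3) = 7/4 - 1/4 = 3/2.
  m(H_4) = 15/4 - 11/4 = 1.
Summed: m(H) = 1/2 + 1 + 3/2 + 1 = 4.
So m(A \ H) = 10 - 4 = 6.

6


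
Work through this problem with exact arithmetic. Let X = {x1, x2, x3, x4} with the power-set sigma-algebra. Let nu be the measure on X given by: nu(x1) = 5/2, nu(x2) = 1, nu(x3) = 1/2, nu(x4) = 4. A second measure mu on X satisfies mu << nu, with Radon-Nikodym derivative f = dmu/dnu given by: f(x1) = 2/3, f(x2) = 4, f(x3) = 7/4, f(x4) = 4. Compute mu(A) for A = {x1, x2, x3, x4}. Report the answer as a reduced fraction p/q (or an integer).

By the defining property of the Radon-Nikodym derivative, for every measurable set A,
  mu(A) = integral_A f dnu.
Since nu is a discrete measure concentrated on the atoms of X, the integral over A reduces to the sum
  mu(A) = sum_{x in A} f(x) * nu({x}).
Computing each term:
  x1: f(x1) * nu(x1) = 2/3 * 5/2 = 5/3.
  x2: f(x2) * nu(x2) = 4 * 1 = 4.
  x3: f(x3) * nu(x3) = 7/4 * 1/2 = 7/8.
  x4: f(x4) * nu(x4) = 4 * 4 = 16.
Summing: mu(A) = 5/3 + 4 + 7/8 + 16 = 541/24.

541/24


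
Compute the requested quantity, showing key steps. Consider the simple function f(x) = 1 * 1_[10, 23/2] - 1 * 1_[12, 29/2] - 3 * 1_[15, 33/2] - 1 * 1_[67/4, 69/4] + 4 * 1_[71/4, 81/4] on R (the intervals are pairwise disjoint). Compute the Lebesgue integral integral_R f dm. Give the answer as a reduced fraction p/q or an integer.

For a simple function f = sum_i c_i * 1_{A_i} with disjoint A_i,
  integral f dm = sum_i c_i * m(A_i).
Lengths of the A_i:
  m(A_1) = 23/2 - 10 = 3/2.
  m(A_2) = 29/2 - 12 = 5/2.
  m(A_3) = 33/2 - 15 = 3/2.
  m(A_4) = 69/4 - 67/4 = 1/2.
  m(A_5) = 81/4 - 71/4 = 5/2.
Contributions c_i * m(A_i):
  (1) * (3/2) = 3/2.
  (-1) * (5/2) = -5/2.
  (-3) * (3/2) = -9/2.
  (-1) * (1/2) = -1/2.
  (4) * (5/2) = 10.
Total: 3/2 - 5/2 - 9/2 - 1/2 + 10 = 4.

4


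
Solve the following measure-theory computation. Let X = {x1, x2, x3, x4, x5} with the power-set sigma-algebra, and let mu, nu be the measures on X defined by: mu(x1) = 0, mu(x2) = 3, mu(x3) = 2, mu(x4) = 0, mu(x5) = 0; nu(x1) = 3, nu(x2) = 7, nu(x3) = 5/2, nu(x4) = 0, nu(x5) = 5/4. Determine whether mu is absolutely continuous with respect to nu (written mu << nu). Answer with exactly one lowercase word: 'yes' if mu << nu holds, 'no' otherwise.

mu << nu means: every nu-null measurable set is also mu-null; equivalently, for every atom x, if nu({x}) = 0 then mu({x}) = 0.
Checking each atom:
  x1: nu = 3 > 0 -> no constraint.
  x2: nu = 7 > 0 -> no constraint.
  x3: nu = 5/2 > 0 -> no constraint.
  x4: nu = 0, mu = 0 -> consistent with mu << nu.
  x5: nu = 5/4 > 0 -> no constraint.
No atom violates the condition. Therefore mu << nu.

yes


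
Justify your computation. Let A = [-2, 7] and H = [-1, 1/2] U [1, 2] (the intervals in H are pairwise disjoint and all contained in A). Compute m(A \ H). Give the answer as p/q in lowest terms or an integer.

The ambient interval has length m(A) = 7 - (-2) = 9.
Since the holes are disjoint and sit inside A, by finite additivity
  m(H) = sum_i (b_i - a_i), and m(A \ H) = m(A) - m(H).
Computing the hole measures:
  m(H_1) = 1/2 - (-1) = 3/2.
  m(H_2) = 2 - 1 = 1.
Summed: m(H) = 3/2 + 1 = 5/2.
So m(A \ H) = 9 - 5/2 = 13/2.

13/2


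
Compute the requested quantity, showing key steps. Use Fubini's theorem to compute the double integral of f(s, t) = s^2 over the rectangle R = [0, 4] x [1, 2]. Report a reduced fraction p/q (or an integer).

f(s, t) is a tensor product of a function of s and a function of t, and both factors are bounded continuous (hence Lebesgue integrable) on the rectangle, so Fubini's theorem applies:
  integral_R f d(m x m) = (integral_a1^b1 s^2 ds) * (integral_a2^b2 1 dt).
Inner integral in s: integral_{0}^{4} s^2 ds = (4^3 - 0^3)/3
  = 64/3.
Inner integral in t: integral_{1}^{2} 1 dt = (2^1 - 1^1)/1
  = 1.
Product: (64/3) * (1) = 64/3.

64/3


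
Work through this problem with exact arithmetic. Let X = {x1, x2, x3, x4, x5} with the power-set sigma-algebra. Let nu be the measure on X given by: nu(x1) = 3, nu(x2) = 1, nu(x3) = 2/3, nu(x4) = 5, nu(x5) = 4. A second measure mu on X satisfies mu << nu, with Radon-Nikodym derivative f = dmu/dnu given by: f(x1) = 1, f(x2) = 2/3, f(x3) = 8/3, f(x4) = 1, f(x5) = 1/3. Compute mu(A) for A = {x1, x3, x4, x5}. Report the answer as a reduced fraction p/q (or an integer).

By the defining property of the Radon-Nikodym derivative, for every measurable set A,
  mu(A) = integral_A f dnu.
Since nu is a discrete measure concentrated on the atoms of X, the integral over A reduces to the sum
  mu(A) = sum_{x in A} f(x) * nu({x}).
Computing each term:
  x1: f(x1) * nu(x1) = 1 * 3 = 3.
  x3: f(x3) * nu(x3) = 8/3 * 2/3 = 16/9.
  x4: f(x4) * nu(x4) = 1 * 5 = 5.
  x5: f(x5) * nu(x5) = 1/3 * 4 = 4/3.
Summing: mu(A) = 3 + 16/9 + 5 + 4/3 = 100/9.

100/9


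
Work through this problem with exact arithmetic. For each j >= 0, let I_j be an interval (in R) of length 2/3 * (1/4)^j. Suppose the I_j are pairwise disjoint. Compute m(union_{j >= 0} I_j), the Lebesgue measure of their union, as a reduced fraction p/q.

By countable additivity of the Lebesgue measure on pairwise disjoint measurable sets,
  m(union_{j >= 0} I_j) = sum_{j >= 0} m(I_j) = sum_{j >= 0} a * r^j,
  with a = 2/3 and r = 1/4.
Since 0 < r = 1/4 < 1, the geometric series converges:
  sum_{j >= 0} a * r^j = a / (1 - r).
  = 2/3 / (1 - 1/4)
  = 2/3 / (3/4)
  = 8/9.

8/9


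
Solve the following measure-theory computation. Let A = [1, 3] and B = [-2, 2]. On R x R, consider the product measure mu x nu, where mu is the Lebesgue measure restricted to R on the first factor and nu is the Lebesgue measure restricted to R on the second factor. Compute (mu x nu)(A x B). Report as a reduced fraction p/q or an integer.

For a measurable rectangle A x B, the product measure satisfies
  (mu x nu)(A x B) = mu(A) * nu(B).
  mu(A) = 2.
  nu(B) = 4.
  (mu x nu)(A x B) = 2 * 4 = 8.

8


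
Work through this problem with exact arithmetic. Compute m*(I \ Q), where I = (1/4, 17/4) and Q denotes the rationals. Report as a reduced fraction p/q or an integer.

The interval I = (1/4, 17/4) has m(I) = 17/4 - 1/4 = 4 (endpoints are measure-zero, so open/closed/half-open agree). Write I = (I cap Q) u (I \ Q). The rationals in I are countable, so m*(I cap Q) = 0 (cover each rational by intervals whose total length is arbitrarily small). By countable subadditivity m*(I) <= m*(I cap Q) + m*(I \ Q), hence m*(I \ Q) >= m(I) = 4. The reverse inequality m*(I \ Q) <= m*(I) = 4 is trivial since (I \ Q) is a subset of I. Therefore m*(I \ Q) = 4.

4


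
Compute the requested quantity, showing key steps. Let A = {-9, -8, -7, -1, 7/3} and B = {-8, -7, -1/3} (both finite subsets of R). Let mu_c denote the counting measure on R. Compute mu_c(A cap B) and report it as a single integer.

Counting measure on a finite set equals cardinality. mu_c(A cap B) = |A cap B| (elements appearing in both).
Enumerating the elements of A that also lie in B gives 2 element(s).
So mu_c(A cap B) = 2.

2


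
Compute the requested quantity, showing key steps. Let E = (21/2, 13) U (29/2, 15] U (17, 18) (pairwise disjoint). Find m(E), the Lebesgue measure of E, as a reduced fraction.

For pairwise disjoint intervals, m(union_i I_i) = sum_i m(I_i),
and m is invariant under swapping open/closed endpoints (single points have measure 0).
So m(E) = sum_i (b_i - a_i).
  I_1 has length 13 - 21/2 = 5/2.
  I_2 has length 15 - 29/2 = 1/2.
  I_3 has length 18 - 17 = 1.
Summing:
  m(E) = 5/2 + 1/2 + 1 = 4.

4


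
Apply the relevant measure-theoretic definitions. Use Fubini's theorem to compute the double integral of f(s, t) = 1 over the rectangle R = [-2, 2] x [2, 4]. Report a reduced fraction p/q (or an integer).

f(s, t) is a tensor product of a function of s and a function of t, and both factors are bounded continuous (hence Lebesgue integrable) on the rectangle, so Fubini's theorem applies:
  integral_R f d(m x m) = (integral_a1^b1 1 ds) * (integral_a2^b2 1 dt).
Inner integral in s: integral_{-2}^{2} 1 ds = (2^1 - (-2)^1)/1
  = 4.
Inner integral in t: integral_{2}^{4} 1 dt = (4^1 - 2^1)/1
  = 2.
Product: (4) * (2) = 8.

8


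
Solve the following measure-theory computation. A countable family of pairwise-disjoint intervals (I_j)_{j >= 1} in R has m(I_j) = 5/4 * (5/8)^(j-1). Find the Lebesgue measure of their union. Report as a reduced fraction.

By countable additivity of the Lebesgue measure on pairwise disjoint measurable sets,
  m(union_{j >= 1} I_j) = sum_{j >= 1} m(I_j) = sum_{j >= 1} a * r^(j-1),
  with a = 5/4 and r = 5/8.
Since 0 < r = 5/8 < 1, the geometric series converges:
  sum_{j >= 1} a * r^(j-1) = a / (1 - r).
  = 5/4 / (1 - 5/8)
  = 5/4 / (3/8)
  = 10/3.

10/3


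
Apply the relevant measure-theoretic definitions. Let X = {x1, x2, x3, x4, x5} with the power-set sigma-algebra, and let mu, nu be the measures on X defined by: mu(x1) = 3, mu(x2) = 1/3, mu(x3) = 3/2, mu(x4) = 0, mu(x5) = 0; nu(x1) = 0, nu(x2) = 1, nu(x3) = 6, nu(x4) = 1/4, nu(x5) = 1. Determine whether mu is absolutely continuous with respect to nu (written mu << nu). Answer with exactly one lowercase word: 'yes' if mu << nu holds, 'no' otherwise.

mu << nu means: every nu-null measurable set is also mu-null; equivalently, for every atom x, if nu({x}) = 0 then mu({x}) = 0.
Checking each atom:
  x1: nu = 0, mu = 3 > 0 -> violates mu << nu.
  x2: nu = 1 > 0 -> no constraint.
  x3: nu = 6 > 0 -> no constraint.
  x4: nu = 1/4 > 0 -> no constraint.
  x5: nu = 1 > 0 -> no constraint.
The atom(s) x1 violate the condition (nu = 0 but mu > 0). Therefore mu is NOT absolutely continuous w.r.t. nu.

no


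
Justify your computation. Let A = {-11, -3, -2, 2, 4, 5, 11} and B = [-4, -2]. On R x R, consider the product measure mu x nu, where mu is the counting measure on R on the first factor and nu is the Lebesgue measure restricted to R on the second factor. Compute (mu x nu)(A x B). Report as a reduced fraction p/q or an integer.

For a measurable rectangle A x B, the product measure satisfies
  (mu x nu)(A x B) = mu(A) * nu(B).
  mu(A) = 7.
  nu(B) = 2.
  (mu x nu)(A x B) = 7 * 2 = 14.

14


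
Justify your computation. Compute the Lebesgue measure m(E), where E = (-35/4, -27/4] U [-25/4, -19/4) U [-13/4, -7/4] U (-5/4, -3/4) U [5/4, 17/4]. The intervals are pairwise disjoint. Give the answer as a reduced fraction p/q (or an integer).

For pairwise disjoint intervals, m(union_i I_i) = sum_i m(I_i),
and m is invariant under swapping open/closed endpoints (single points have measure 0).
So m(E) = sum_i (b_i - a_i).
  I_1 has length -27/4 - (-35/4) = 2.
  I_2 has length -19/4 - (-25/4) = 3/2.
  I_3 has length -7/4 - (-13/4) = 3/2.
  I_4 has length -3/4 - (-5/4) = 1/2.
  I_5 has length 17/4 - 5/4 = 3.
Summing:
  m(E) = 2 + 3/2 + 3/2 + 1/2 + 3 = 17/2.

17/2


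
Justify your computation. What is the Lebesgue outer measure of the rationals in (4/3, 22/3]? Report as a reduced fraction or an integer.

The set Q cap (4/3, 22/3] is countable (a subset of the countable set Q). Lebesgue outer measure of any countable set is 0: each singleton {q} has m*({q}) = 0, and by countable subadditivity m*(union_k {q_k}) <= sum_k m*({q_k}) = sum_k 0 = 0. The reverse inequality m*(E) >= 0 is automatic. So m*(Q cap (4/3, 22/3]) = 0.

0


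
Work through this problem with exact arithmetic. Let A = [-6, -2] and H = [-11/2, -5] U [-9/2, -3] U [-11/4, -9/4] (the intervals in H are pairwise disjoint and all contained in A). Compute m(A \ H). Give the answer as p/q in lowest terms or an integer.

The ambient interval has length m(A) = -2 - (-6) = 4.
Since the holes are disjoint and sit inside A, by finite additivity
  m(H) = sum_i (b_i - a_i), and m(A \ H) = m(A) - m(H).
Computing the hole measures:
  m(H_1) = -5 - (-11/2) = 1/2.
  m(H_2) = -3 - (-9/2) = 3/2.
  m(H_3) = -9/4 - (-11/4) = 1/2.
Summed: m(H) = 1/2 + 3/2 + 1/2 = 5/2.
So m(A \ H) = 4 - 5/2 = 3/2.

3/2
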